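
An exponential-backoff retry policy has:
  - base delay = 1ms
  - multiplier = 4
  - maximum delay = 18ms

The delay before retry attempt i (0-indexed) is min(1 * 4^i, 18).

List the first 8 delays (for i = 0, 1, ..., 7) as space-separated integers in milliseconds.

Answer: 1 4 16 18 18 18 18 18

Derivation:
Computing each delay:
  i=0: min(1*4^0, 18) = 1
  i=1: min(1*4^1, 18) = 4
  i=2: min(1*4^2, 18) = 16
  i=3: min(1*4^3, 18) = 18
  i=4: min(1*4^4, 18) = 18
  i=5: min(1*4^5, 18) = 18
  i=6: min(1*4^6, 18) = 18
  i=7: min(1*4^7, 18) = 18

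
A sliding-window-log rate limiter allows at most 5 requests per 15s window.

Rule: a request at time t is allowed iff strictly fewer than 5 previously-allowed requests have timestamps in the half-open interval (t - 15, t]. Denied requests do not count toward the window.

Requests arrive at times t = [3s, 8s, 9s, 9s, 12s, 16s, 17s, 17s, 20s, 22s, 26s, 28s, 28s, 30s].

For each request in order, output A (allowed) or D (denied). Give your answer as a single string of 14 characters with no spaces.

Answer: AAAAADDDADAAAA

Derivation:
Tracking allowed requests in the window:
  req#1 t=3s: ALLOW
  req#2 t=8s: ALLOW
  req#3 t=9s: ALLOW
  req#4 t=9s: ALLOW
  req#5 t=12s: ALLOW
  req#6 t=16s: DENY
  req#7 t=17s: DENY
  req#8 t=17s: DENY
  req#9 t=20s: ALLOW
  req#10 t=22s: DENY
  req#11 t=26s: ALLOW
  req#12 t=28s: ALLOW
  req#13 t=28s: ALLOW
  req#14 t=30s: ALLOW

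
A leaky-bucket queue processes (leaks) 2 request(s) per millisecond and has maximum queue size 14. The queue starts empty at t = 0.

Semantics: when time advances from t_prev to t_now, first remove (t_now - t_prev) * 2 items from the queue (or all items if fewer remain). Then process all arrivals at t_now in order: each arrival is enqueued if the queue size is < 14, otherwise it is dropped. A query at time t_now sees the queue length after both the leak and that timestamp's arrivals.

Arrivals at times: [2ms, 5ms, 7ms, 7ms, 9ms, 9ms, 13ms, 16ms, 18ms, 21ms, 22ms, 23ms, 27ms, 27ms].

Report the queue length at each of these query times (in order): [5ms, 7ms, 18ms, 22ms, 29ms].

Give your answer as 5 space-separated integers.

Queue lengths at query times:
  query t=5ms: backlog = 1
  query t=7ms: backlog = 2
  query t=18ms: backlog = 1
  query t=22ms: backlog = 1
  query t=29ms: backlog = 0

Answer: 1 2 1 1 0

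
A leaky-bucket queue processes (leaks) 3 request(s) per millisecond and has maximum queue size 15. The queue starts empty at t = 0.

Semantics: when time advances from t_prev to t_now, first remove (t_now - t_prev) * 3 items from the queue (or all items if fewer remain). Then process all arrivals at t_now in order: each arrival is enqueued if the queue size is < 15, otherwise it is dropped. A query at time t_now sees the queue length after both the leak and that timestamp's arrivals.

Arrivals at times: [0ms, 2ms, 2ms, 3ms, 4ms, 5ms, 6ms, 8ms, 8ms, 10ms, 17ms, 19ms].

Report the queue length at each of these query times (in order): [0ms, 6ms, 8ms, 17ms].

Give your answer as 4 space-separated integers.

Queue lengths at query times:
  query t=0ms: backlog = 1
  query t=6ms: backlog = 1
  query t=8ms: backlog = 2
  query t=17ms: backlog = 1

Answer: 1 1 2 1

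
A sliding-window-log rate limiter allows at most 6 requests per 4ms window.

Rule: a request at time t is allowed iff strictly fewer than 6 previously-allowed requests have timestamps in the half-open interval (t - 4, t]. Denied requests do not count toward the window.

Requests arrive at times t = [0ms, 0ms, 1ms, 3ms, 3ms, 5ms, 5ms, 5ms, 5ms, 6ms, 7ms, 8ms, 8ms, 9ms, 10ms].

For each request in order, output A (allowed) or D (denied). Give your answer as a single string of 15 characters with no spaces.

Tracking allowed requests in the window:
  req#1 t=0ms: ALLOW
  req#2 t=0ms: ALLOW
  req#3 t=1ms: ALLOW
  req#4 t=3ms: ALLOW
  req#5 t=3ms: ALLOW
  req#6 t=5ms: ALLOW
  req#7 t=5ms: ALLOW
  req#8 t=5ms: ALLOW
  req#9 t=5ms: ALLOW
  req#10 t=6ms: DENY
  req#11 t=7ms: ALLOW
  req#12 t=8ms: ALLOW
  req#13 t=8ms: DENY
  req#14 t=9ms: ALLOW
  req#15 t=10ms: ALLOW

Answer: AAAAAAAAADAADAA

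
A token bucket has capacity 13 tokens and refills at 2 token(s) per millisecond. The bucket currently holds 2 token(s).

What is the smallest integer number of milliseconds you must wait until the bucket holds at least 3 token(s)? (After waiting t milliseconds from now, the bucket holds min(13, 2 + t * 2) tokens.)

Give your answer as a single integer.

Answer: 1

Derivation:
Need 2 + t * 2 >= 3, so t >= 1/2.
Smallest integer t = ceil(1/2) = 1.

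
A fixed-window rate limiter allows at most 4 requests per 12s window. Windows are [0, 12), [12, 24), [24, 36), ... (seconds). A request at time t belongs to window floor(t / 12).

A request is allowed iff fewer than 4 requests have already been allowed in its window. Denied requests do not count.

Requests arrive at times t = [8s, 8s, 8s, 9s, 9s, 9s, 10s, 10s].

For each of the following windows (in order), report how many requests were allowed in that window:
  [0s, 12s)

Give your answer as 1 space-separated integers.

Answer: 4

Derivation:
Processing requests:
  req#1 t=8s (window 0): ALLOW
  req#2 t=8s (window 0): ALLOW
  req#3 t=8s (window 0): ALLOW
  req#4 t=9s (window 0): ALLOW
  req#5 t=9s (window 0): DENY
  req#6 t=9s (window 0): DENY
  req#7 t=10s (window 0): DENY
  req#8 t=10s (window 0): DENY

Allowed counts by window: 4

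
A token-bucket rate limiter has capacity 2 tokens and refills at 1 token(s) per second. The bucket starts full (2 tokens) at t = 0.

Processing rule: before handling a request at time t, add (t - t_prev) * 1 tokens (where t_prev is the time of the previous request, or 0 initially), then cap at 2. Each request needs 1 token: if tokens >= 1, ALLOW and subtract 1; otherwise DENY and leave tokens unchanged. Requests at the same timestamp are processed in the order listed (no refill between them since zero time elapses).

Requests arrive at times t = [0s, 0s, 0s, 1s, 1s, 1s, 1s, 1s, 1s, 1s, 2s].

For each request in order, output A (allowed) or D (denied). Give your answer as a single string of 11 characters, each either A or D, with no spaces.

Answer: AADADDDDDDA

Derivation:
Simulating step by step:
  req#1 t=0s: ALLOW
  req#2 t=0s: ALLOW
  req#3 t=0s: DENY
  req#4 t=1s: ALLOW
  req#5 t=1s: DENY
  req#6 t=1s: DENY
  req#7 t=1s: DENY
  req#8 t=1s: DENY
  req#9 t=1s: DENY
  req#10 t=1s: DENY
  req#11 t=2s: ALLOW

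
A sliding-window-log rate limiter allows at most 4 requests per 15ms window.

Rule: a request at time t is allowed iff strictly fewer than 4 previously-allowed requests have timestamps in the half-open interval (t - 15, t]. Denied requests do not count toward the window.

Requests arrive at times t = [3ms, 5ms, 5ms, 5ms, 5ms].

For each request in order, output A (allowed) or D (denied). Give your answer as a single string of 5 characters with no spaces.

Answer: AAAAD

Derivation:
Tracking allowed requests in the window:
  req#1 t=3ms: ALLOW
  req#2 t=5ms: ALLOW
  req#3 t=5ms: ALLOW
  req#4 t=5ms: ALLOW
  req#5 t=5ms: DENY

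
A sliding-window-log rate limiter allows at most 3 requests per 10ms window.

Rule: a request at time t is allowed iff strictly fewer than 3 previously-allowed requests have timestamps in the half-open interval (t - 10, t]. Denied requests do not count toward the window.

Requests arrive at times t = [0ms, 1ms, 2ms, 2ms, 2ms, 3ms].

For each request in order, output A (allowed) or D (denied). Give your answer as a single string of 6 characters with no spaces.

Answer: AAADDD

Derivation:
Tracking allowed requests in the window:
  req#1 t=0ms: ALLOW
  req#2 t=1ms: ALLOW
  req#3 t=2ms: ALLOW
  req#4 t=2ms: DENY
  req#5 t=2ms: DENY
  req#6 t=3ms: DENY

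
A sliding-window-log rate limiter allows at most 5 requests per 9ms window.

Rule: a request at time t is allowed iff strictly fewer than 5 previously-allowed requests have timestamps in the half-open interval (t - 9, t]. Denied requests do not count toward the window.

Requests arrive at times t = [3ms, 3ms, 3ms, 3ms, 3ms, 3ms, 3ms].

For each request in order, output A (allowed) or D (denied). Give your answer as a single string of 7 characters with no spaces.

Tracking allowed requests in the window:
  req#1 t=3ms: ALLOW
  req#2 t=3ms: ALLOW
  req#3 t=3ms: ALLOW
  req#4 t=3ms: ALLOW
  req#5 t=3ms: ALLOW
  req#6 t=3ms: DENY
  req#7 t=3ms: DENY

Answer: AAAAADD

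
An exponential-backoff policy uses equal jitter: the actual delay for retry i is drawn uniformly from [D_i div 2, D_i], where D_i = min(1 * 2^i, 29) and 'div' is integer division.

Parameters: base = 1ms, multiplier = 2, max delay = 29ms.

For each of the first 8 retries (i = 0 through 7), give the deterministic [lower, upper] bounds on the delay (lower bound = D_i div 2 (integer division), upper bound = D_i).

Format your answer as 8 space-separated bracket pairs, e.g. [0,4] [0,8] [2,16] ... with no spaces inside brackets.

Answer: [0,1] [1,2] [2,4] [4,8] [8,16] [14,29] [14,29] [14,29]

Derivation:
Computing bounds per retry:
  i=0: D_i=min(1*2^0,29)=1, bounds=[0,1]
  i=1: D_i=min(1*2^1,29)=2, bounds=[1,2]
  i=2: D_i=min(1*2^2,29)=4, bounds=[2,4]
  i=3: D_i=min(1*2^3,29)=8, bounds=[4,8]
  i=4: D_i=min(1*2^4,29)=16, bounds=[8,16]
  i=5: D_i=min(1*2^5,29)=29, bounds=[14,29]
  i=6: D_i=min(1*2^6,29)=29, bounds=[14,29]
  i=7: D_i=min(1*2^7,29)=29, bounds=[14,29]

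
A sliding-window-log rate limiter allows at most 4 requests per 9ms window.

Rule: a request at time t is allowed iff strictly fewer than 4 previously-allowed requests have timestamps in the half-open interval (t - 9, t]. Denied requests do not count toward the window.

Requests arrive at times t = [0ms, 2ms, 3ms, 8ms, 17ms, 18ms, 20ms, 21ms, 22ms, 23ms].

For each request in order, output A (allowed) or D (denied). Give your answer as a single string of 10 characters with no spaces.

Answer: AAAAAAAADD

Derivation:
Tracking allowed requests in the window:
  req#1 t=0ms: ALLOW
  req#2 t=2ms: ALLOW
  req#3 t=3ms: ALLOW
  req#4 t=8ms: ALLOW
  req#5 t=17ms: ALLOW
  req#6 t=18ms: ALLOW
  req#7 t=20ms: ALLOW
  req#8 t=21ms: ALLOW
  req#9 t=22ms: DENY
  req#10 t=23ms: DENY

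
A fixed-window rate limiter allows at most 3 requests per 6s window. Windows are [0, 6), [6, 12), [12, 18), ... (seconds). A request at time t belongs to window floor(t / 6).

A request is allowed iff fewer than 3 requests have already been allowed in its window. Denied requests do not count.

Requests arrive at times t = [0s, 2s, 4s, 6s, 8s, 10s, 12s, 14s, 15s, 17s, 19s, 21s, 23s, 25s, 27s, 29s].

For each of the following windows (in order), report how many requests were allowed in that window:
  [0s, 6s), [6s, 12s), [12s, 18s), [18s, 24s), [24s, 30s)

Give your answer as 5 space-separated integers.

Answer: 3 3 3 3 3

Derivation:
Processing requests:
  req#1 t=0s (window 0): ALLOW
  req#2 t=2s (window 0): ALLOW
  req#3 t=4s (window 0): ALLOW
  req#4 t=6s (window 1): ALLOW
  req#5 t=8s (window 1): ALLOW
  req#6 t=10s (window 1): ALLOW
  req#7 t=12s (window 2): ALLOW
  req#8 t=14s (window 2): ALLOW
  req#9 t=15s (window 2): ALLOW
  req#10 t=17s (window 2): DENY
  req#11 t=19s (window 3): ALLOW
  req#12 t=21s (window 3): ALLOW
  req#13 t=23s (window 3): ALLOW
  req#14 t=25s (window 4): ALLOW
  req#15 t=27s (window 4): ALLOW
  req#16 t=29s (window 4): ALLOW

Allowed counts by window: 3 3 3 3 3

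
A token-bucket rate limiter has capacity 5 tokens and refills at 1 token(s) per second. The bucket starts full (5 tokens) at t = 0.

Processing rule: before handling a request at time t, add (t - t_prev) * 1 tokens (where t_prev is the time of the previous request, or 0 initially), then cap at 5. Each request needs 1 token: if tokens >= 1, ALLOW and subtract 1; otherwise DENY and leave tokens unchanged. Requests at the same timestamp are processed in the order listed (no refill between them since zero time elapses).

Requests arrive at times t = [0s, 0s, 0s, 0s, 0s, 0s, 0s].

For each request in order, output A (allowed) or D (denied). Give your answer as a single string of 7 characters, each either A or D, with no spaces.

Answer: AAAAADD

Derivation:
Simulating step by step:
  req#1 t=0s: ALLOW
  req#2 t=0s: ALLOW
  req#3 t=0s: ALLOW
  req#4 t=0s: ALLOW
  req#5 t=0s: ALLOW
  req#6 t=0s: DENY
  req#7 t=0s: DENY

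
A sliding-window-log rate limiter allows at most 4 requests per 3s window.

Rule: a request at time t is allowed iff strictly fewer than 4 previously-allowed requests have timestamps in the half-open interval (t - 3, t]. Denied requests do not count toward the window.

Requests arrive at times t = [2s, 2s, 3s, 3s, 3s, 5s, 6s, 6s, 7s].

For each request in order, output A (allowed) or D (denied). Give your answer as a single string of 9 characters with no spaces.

Answer: AAAADAAAA

Derivation:
Tracking allowed requests in the window:
  req#1 t=2s: ALLOW
  req#2 t=2s: ALLOW
  req#3 t=3s: ALLOW
  req#4 t=3s: ALLOW
  req#5 t=3s: DENY
  req#6 t=5s: ALLOW
  req#7 t=6s: ALLOW
  req#8 t=6s: ALLOW
  req#9 t=7s: ALLOW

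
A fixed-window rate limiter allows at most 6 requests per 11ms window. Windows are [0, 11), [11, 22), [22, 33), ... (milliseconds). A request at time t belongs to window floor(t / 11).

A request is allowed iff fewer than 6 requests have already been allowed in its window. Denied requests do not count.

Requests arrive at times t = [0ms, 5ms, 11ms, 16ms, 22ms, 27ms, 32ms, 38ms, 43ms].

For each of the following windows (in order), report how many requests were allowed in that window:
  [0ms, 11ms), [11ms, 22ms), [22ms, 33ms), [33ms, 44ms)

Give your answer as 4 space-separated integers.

Answer: 2 2 3 2

Derivation:
Processing requests:
  req#1 t=0ms (window 0): ALLOW
  req#2 t=5ms (window 0): ALLOW
  req#3 t=11ms (window 1): ALLOW
  req#4 t=16ms (window 1): ALLOW
  req#5 t=22ms (window 2): ALLOW
  req#6 t=27ms (window 2): ALLOW
  req#7 t=32ms (window 2): ALLOW
  req#8 t=38ms (window 3): ALLOW
  req#9 t=43ms (window 3): ALLOW

Allowed counts by window: 2 2 3 2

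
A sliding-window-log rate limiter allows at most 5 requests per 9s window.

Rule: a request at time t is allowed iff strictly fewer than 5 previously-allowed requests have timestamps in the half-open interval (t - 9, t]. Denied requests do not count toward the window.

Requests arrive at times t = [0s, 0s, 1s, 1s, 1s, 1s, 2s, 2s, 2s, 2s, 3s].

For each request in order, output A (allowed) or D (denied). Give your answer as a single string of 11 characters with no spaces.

Answer: AAAAADDDDDD

Derivation:
Tracking allowed requests in the window:
  req#1 t=0s: ALLOW
  req#2 t=0s: ALLOW
  req#3 t=1s: ALLOW
  req#4 t=1s: ALLOW
  req#5 t=1s: ALLOW
  req#6 t=1s: DENY
  req#7 t=2s: DENY
  req#8 t=2s: DENY
  req#9 t=2s: DENY
  req#10 t=2s: DENY
  req#11 t=3s: DENY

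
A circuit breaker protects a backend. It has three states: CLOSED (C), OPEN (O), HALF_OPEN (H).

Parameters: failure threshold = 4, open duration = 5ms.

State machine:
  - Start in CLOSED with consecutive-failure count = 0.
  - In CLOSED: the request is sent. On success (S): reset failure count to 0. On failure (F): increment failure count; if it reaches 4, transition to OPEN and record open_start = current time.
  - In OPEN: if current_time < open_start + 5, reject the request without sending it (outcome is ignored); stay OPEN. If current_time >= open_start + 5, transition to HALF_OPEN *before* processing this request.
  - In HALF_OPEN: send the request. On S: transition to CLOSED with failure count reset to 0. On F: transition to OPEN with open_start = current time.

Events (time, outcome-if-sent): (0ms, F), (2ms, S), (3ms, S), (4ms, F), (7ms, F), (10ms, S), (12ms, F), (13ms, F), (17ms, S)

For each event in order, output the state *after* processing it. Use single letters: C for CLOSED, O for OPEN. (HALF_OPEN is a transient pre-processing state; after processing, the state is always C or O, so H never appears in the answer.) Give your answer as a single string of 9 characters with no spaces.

Answer: CCCCCCCCC

Derivation:
State after each event:
  event#1 t=0ms outcome=F: state=CLOSED
  event#2 t=2ms outcome=S: state=CLOSED
  event#3 t=3ms outcome=S: state=CLOSED
  event#4 t=4ms outcome=F: state=CLOSED
  event#5 t=7ms outcome=F: state=CLOSED
  event#6 t=10ms outcome=S: state=CLOSED
  event#7 t=12ms outcome=F: state=CLOSED
  event#8 t=13ms outcome=F: state=CLOSED
  event#9 t=17ms outcome=S: state=CLOSED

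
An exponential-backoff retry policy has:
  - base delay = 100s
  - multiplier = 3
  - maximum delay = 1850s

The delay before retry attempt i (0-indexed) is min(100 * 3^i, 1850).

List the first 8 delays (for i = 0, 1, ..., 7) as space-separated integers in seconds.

Answer: 100 300 900 1850 1850 1850 1850 1850

Derivation:
Computing each delay:
  i=0: min(100*3^0, 1850) = 100
  i=1: min(100*3^1, 1850) = 300
  i=2: min(100*3^2, 1850) = 900
  i=3: min(100*3^3, 1850) = 1850
  i=4: min(100*3^4, 1850) = 1850
  i=5: min(100*3^5, 1850) = 1850
  i=6: min(100*3^6, 1850) = 1850
  i=7: min(100*3^7, 1850) = 1850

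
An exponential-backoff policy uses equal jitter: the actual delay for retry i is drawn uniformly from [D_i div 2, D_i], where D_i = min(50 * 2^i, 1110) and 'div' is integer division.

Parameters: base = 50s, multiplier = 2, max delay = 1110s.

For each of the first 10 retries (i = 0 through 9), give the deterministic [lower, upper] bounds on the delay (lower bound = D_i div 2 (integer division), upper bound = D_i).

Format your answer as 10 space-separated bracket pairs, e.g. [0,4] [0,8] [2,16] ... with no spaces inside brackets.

Answer: [25,50] [50,100] [100,200] [200,400] [400,800] [555,1110] [555,1110] [555,1110] [555,1110] [555,1110]

Derivation:
Computing bounds per retry:
  i=0: D_i=min(50*2^0,1110)=50, bounds=[25,50]
  i=1: D_i=min(50*2^1,1110)=100, bounds=[50,100]
  i=2: D_i=min(50*2^2,1110)=200, bounds=[100,200]
  i=3: D_i=min(50*2^3,1110)=400, bounds=[200,400]
  i=4: D_i=min(50*2^4,1110)=800, bounds=[400,800]
  i=5: D_i=min(50*2^5,1110)=1110, bounds=[555,1110]
  i=6: D_i=min(50*2^6,1110)=1110, bounds=[555,1110]
  i=7: D_i=min(50*2^7,1110)=1110, bounds=[555,1110]
  i=8: D_i=min(50*2^8,1110)=1110, bounds=[555,1110]
  i=9: D_i=min(50*2^9,1110)=1110, bounds=[555,1110]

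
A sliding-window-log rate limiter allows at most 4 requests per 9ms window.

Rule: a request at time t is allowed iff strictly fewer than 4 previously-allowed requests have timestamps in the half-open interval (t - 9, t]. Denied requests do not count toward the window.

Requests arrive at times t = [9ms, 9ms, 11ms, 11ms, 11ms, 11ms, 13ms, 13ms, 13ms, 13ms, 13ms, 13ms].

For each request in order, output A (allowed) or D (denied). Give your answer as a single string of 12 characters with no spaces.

Tracking allowed requests in the window:
  req#1 t=9ms: ALLOW
  req#2 t=9ms: ALLOW
  req#3 t=11ms: ALLOW
  req#4 t=11ms: ALLOW
  req#5 t=11ms: DENY
  req#6 t=11ms: DENY
  req#7 t=13ms: DENY
  req#8 t=13ms: DENY
  req#9 t=13ms: DENY
  req#10 t=13ms: DENY
  req#11 t=13ms: DENY
  req#12 t=13ms: DENY

Answer: AAAADDDDDDDD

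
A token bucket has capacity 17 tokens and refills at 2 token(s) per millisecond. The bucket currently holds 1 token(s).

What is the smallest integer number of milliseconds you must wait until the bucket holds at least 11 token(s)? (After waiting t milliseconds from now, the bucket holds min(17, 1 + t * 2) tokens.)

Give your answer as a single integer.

Answer: 5

Derivation:
Need 1 + t * 2 >= 11, so t >= 10/2.
Smallest integer t = ceil(10/2) = 5.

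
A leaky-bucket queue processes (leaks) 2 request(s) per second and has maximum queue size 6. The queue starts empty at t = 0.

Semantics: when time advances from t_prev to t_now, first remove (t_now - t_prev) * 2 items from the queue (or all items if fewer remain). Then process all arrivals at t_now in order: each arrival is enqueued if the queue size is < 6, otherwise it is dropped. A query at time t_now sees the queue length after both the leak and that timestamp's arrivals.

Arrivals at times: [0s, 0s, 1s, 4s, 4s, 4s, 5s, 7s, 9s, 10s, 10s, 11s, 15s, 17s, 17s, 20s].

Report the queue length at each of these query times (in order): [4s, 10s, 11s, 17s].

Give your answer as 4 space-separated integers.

Answer: 3 2 1 2

Derivation:
Queue lengths at query times:
  query t=4s: backlog = 3
  query t=10s: backlog = 2
  query t=11s: backlog = 1
  query t=17s: backlog = 2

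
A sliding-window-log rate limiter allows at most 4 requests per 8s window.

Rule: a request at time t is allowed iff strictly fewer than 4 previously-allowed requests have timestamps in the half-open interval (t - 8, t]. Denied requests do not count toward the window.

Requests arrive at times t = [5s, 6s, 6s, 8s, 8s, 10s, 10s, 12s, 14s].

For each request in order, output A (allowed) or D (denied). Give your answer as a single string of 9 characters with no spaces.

Tracking allowed requests in the window:
  req#1 t=5s: ALLOW
  req#2 t=6s: ALLOW
  req#3 t=6s: ALLOW
  req#4 t=8s: ALLOW
  req#5 t=8s: DENY
  req#6 t=10s: DENY
  req#7 t=10s: DENY
  req#8 t=12s: DENY
  req#9 t=14s: ALLOW

Answer: AAAADDDDA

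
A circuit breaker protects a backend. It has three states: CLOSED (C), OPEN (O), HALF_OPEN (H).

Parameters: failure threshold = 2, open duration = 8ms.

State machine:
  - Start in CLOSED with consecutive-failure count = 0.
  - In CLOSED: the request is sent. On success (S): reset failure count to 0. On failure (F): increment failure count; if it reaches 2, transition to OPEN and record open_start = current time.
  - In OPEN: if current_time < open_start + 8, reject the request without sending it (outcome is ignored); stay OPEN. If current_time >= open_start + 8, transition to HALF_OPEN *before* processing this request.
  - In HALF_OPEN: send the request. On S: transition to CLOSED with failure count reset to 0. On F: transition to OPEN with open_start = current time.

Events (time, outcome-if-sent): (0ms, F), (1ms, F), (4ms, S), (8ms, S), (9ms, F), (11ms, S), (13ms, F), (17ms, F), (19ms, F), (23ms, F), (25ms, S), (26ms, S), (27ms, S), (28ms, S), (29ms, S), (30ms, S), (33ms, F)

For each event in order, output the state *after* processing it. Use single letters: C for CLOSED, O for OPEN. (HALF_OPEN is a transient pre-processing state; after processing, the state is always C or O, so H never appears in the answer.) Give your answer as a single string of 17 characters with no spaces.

State after each event:
  event#1 t=0ms outcome=F: state=CLOSED
  event#2 t=1ms outcome=F: state=OPEN
  event#3 t=4ms outcome=S: state=OPEN
  event#4 t=8ms outcome=S: state=OPEN
  event#5 t=9ms outcome=F: state=OPEN
  event#6 t=11ms outcome=S: state=OPEN
  event#7 t=13ms outcome=F: state=OPEN
  event#8 t=17ms outcome=F: state=OPEN
  event#9 t=19ms outcome=F: state=OPEN
  event#10 t=23ms outcome=F: state=OPEN
  event#11 t=25ms outcome=S: state=CLOSED
  event#12 t=26ms outcome=S: state=CLOSED
  event#13 t=27ms outcome=S: state=CLOSED
  event#14 t=28ms outcome=S: state=CLOSED
  event#15 t=29ms outcome=S: state=CLOSED
  event#16 t=30ms outcome=S: state=CLOSED
  event#17 t=33ms outcome=F: state=CLOSED

Answer: COOOOOOOOOCCCCCCC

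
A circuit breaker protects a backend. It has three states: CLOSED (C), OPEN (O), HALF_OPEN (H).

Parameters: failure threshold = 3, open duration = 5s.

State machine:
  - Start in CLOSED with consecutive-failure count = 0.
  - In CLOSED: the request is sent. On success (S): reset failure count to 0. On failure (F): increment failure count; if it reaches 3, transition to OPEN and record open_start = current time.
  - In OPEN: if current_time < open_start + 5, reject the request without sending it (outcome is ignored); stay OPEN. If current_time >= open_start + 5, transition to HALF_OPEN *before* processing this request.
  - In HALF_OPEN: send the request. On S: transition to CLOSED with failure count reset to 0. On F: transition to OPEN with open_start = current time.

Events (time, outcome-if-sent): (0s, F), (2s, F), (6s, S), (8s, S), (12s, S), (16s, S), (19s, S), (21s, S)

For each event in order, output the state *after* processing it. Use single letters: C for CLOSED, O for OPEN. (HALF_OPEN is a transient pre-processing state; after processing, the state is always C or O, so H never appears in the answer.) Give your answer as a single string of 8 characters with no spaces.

State after each event:
  event#1 t=0s outcome=F: state=CLOSED
  event#2 t=2s outcome=F: state=CLOSED
  event#3 t=6s outcome=S: state=CLOSED
  event#4 t=8s outcome=S: state=CLOSED
  event#5 t=12s outcome=S: state=CLOSED
  event#6 t=16s outcome=S: state=CLOSED
  event#7 t=19s outcome=S: state=CLOSED
  event#8 t=21s outcome=S: state=CLOSED

Answer: CCCCCCCC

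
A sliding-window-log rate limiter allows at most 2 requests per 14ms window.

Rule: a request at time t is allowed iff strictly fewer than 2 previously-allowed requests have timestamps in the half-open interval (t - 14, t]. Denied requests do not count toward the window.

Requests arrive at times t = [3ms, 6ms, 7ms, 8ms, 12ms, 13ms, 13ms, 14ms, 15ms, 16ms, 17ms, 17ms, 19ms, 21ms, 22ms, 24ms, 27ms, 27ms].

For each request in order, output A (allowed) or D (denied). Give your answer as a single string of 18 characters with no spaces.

Answer: AADDDDDDDDADDADDDD

Derivation:
Tracking allowed requests in the window:
  req#1 t=3ms: ALLOW
  req#2 t=6ms: ALLOW
  req#3 t=7ms: DENY
  req#4 t=8ms: DENY
  req#5 t=12ms: DENY
  req#6 t=13ms: DENY
  req#7 t=13ms: DENY
  req#8 t=14ms: DENY
  req#9 t=15ms: DENY
  req#10 t=16ms: DENY
  req#11 t=17ms: ALLOW
  req#12 t=17ms: DENY
  req#13 t=19ms: DENY
  req#14 t=21ms: ALLOW
  req#15 t=22ms: DENY
  req#16 t=24ms: DENY
  req#17 t=27ms: DENY
  req#18 t=27ms: DENY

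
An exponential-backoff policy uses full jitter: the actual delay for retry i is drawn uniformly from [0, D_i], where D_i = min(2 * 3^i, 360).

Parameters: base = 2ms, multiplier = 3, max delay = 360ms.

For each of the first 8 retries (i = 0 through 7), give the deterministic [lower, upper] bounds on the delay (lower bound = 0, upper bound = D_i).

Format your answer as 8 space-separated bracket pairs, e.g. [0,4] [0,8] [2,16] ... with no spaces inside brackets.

Computing bounds per retry:
  i=0: D_i=min(2*3^0,360)=2, bounds=[0,2]
  i=1: D_i=min(2*3^1,360)=6, bounds=[0,6]
  i=2: D_i=min(2*3^2,360)=18, bounds=[0,18]
  i=3: D_i=min(2*3^3,360)=54, bounds=[0,54]
  i=4: D_i=min(2*3^4,360)=162, bounds=[0,162]
  i=5: D_i=min(2*3^5,360)=360, bounds=[0,360]
  i=6: D_i=min(2*3^6,360)=360, bounds=[0,360]
  i=7: D_i=min(2*3^7,360)=360, bounds=[0,360]

Answer: [0,2] [0,6] [0,18] [0,54] [0,162] [0,360] [0,360] [0,360]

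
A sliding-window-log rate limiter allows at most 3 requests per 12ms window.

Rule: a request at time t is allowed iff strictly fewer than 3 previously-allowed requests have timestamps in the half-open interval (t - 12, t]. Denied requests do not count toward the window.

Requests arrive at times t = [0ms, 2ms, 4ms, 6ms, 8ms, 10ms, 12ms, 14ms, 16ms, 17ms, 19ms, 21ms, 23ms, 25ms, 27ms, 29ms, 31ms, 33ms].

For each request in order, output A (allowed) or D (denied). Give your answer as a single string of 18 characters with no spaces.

Tracking allowed requests in the window:
  req#1 t=0ms: ALLOW
  req#2 t=2ms: ALLOW
  req#3 t=4ms: ALLOW
  req#4 t=6ms: DENY
  req#5 t=8ms: DENY
  req#6 t=10ms: DENY
  req#7 t=12ms: ALLOW
  req#8 t=14ms: ALLOW
  req#9 t=16ms: ALLOW
  req#10 t=17ms: DENY
  req#11 t=19ms: DENY
  req#12 t=21ms: DENY
  req#13 t=23ms: DENY
  req#14 t=25ms: ALLOW
  req#15 t=27ms: ALLOW
  req#16 t=29ms: ALLOW
  req#17 t=31ms: DENY
  req#18 t=33ms: DENY

Answer: AAADDDAAADDDDAAADD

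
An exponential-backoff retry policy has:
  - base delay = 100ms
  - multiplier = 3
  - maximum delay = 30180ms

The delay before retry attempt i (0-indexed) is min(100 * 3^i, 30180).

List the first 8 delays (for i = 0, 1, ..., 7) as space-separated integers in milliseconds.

Computing each delay:
  i=0: min(100*3^0, 30180) = 100
  i=1: min(100*3^1, 30180) = 300
  i=2: min(100*3^2, 30180) = 900
  i=3: min(100*3^3, 30180) = 2700
  i=4: min(100*3^4, 30180) = 8100
  i=5: min(100*3^5, 30180) = 24300
  i=6: min(100*3^6, 30180) = 30180
  i=7: min(100*3^7, 30180) = 30180

Answer: 100 300 900 2700 8100 24300 30180 30180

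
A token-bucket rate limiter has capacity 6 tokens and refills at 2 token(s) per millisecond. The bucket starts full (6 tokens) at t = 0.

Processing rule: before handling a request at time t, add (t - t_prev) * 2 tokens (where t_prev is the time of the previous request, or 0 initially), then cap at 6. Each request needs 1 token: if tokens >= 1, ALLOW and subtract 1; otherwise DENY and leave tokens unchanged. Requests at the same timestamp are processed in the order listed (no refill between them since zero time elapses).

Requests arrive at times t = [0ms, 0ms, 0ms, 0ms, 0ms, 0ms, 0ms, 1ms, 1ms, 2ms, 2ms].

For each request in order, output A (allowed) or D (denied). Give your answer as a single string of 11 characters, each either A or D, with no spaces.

Simulating step by step:
  req#1 t=0ms: ALLOW
  req#2 t=0ms: ALLOW
  req#3 t=0ms: ALLOW
  req#4 t=0ms: ALLOW
  req#5 t=0ms: ALLOW
  req#6 t=0ms: ALLOW
  req#7 t=0ms: DENY
  req#8 t=1ms: ALLOW
  req#9 t=1ms: ALLOW
  req#10 t=2ms: ALLOW
  req#11 t=2ms: ALLOW

Answer: AAAAAADAAAA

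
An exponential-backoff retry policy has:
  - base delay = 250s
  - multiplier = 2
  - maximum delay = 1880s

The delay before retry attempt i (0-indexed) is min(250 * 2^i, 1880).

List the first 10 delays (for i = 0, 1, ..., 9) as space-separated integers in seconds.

Computing each delay:
  i=0: min(250*2^0, 1880) = 250
  i=1: min(250*2^1, 1880) = 500
  i=2: min(250*2^2, 1880) = 1000
  i=3: min(250*2^3, 1880) = 1880
  i=4: min(250*2^4, 1880) = 1880
  i=5: min(250*2^5, 1880) = 1880
  i=6: min(250*2^6, 1880) = 1880
  i=7: min(250*2^7, 1880) = 1880
  i=8: min(250*2^8, 1880) = 1880
  i=9: min(250*2^9, 1880) = 1880

Answer: 250 500 1000 1880 1880 1880 1880 1880 1880 1880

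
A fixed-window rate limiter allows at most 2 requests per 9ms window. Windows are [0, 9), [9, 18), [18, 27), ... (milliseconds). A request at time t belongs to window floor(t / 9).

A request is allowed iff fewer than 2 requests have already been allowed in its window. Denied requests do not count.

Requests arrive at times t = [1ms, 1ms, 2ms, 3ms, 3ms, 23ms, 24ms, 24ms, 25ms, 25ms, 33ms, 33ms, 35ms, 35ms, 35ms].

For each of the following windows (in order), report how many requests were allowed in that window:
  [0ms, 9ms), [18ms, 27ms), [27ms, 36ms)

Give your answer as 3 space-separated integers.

Processing requests:
  req#1 t=1ms (window 0): ALLOW
  req#2 t=1ms (window 0): ALLOW
  req#3 t=2ms (window 0): DENY
  req#4 t=3ms (window 0): DENY
  req#5 t=3ms (window 0): DENY
  req#6 t=23ms (window 2): ALLOW
  req#7 t=24ms (window 2): ALLOW
  req#8 t=24ms (window 2): DENY
  req#9 t=25ms (window 2): DENY
  req#10 t=25ms (window 2): DENY
  req#11 t=33ms (window 3): ALLOW
  req#12 t=33ms (window 3): ALLOW
  req#13 t=35ms (window 3): DENY
  req#14 t=35ms (window 3): DENY
  req#15 t=35ms (window 3): DENY

Allowed counts by window: 2 2 2

Answer: 2 2 2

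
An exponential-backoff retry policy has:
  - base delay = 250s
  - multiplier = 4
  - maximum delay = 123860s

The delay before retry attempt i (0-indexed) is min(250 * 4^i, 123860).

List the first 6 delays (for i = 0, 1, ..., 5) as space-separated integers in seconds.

Computing each delay:
  i=0: min(250*4^0, 123860) = 250
  i=1: min(250*4^1, 123860) = 1000
  i=2: min(250*4^2, 123860) = 4000
  i=3: min(250*4^3, 123860) = 16000
  i=4: min(250*4^4, 123860) = 64000
  i=5: min(250*4^5, 123860) = 123860

Answer: 250 1000 4000 16000 64000 123860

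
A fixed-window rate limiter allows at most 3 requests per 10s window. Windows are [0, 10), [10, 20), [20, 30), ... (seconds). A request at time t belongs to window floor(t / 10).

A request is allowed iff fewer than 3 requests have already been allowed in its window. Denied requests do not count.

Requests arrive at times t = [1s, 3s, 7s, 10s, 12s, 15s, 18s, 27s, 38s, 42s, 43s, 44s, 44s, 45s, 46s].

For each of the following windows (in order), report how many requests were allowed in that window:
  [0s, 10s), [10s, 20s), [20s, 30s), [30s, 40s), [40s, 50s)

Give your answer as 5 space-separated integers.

Answer: 3 3 1 1 3

Derivation:
Processing requests:
  req#1 t=1s (window 0): ALLOW
  req#2 t=3s (window 0): ALLOW
  req#3 t=7s (window 0): ALLOW
  req#4 t=10s (window 1): ALLOW
  req#5 t=12s (window 1): ALLOW
  req#6 t=15s (window 1): ALLOW
  req#7 t=18s (window 1): DENY
  req#8 t=27s (window 2): ALLOW
  req#9 t=38s (window 3): ALLOW
  req#10 t=42s (window 4): ALLOW
  req#11 t=43s (window 4): ALLOW
  req#12 t=44s (window 4): ALLOW
  req#13 t=44s (window 4): DENY
  req#14 t=45s (window 4): DENY
  req#15 t=46s (window 4): DENY

Allowed counts by window: 3 3 1 1 3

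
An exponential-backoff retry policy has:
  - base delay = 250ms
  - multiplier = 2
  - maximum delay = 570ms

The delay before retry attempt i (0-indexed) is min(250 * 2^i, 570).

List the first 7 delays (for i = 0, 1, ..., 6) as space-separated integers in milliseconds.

Computing each delay:
  i=0: min(250*2^0, 570) = 250
  i=1: min(250*2^1, 570) = 500
  i=2: min(250*2^2, 570) = 570
  i=3: min(250*2^3, 570) = 570
  i=4: min(250*2^4, 570) = 570
  i=5: min(250*2^5, 570) = 570
  i=6: min(250*2^6, 570) = 570

Answer: 250 500 570 570 570 570 570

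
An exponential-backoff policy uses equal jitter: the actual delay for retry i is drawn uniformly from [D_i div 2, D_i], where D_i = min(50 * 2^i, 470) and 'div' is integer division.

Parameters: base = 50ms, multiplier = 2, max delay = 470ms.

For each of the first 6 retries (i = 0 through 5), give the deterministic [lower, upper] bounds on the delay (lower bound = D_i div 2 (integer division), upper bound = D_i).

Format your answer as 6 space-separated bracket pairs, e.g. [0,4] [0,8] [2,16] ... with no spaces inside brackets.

Answer: [25,50] [50,100] [100,200] [200,400] [235,470] [235,470]

Derivation:
Computing bounds per retry:
  i=0: D_i=min(50*2^0,470)=50, bounds=[25,50]
  i=1: D_i=min(50*2^1,470)=100, bounds=[50,100]
  i=2: D_i=min(50*2^2,470)=200, bounds=[100,200]
  i=3: D_i=min(50*2^3,470)=400, bounds=[200,400]
  i=4: D_i=min(50*2^4,470)=470, bounds=[235,470]
  i=5: D_i=min(50*2^5,470)=470, bounds=[235,470]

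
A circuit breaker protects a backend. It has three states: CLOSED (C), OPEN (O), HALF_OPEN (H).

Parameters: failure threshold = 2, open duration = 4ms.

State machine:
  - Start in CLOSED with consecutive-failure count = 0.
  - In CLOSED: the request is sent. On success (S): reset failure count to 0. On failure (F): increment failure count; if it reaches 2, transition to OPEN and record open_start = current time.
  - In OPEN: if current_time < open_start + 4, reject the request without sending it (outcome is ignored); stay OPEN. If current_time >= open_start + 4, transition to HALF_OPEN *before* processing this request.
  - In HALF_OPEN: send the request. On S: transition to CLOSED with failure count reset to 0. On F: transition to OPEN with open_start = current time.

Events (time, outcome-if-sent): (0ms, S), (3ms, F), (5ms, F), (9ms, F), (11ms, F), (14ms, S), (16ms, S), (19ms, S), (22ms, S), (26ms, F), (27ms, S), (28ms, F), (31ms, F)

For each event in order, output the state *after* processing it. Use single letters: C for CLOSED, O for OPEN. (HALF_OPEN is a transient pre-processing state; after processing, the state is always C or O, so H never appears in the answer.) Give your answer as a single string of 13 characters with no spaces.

State after each event:
  event#1 t=0ms outcome=S: state=CLOSED
  event#2 t=3ms outcome=F: state=CLOSED
  event#3 t=5ms outcome=F: state=OPEN
  event#4 t=9ms outcome=F: state=OPEN
  event#5 t=11ms outcome=F: state=OPEN
  event#6 t=14ms outcome=S: state=CLOSED
  event#7 t=16ms outcome=S: state=CLOSED
  event#8 t=19ms outcome=S: state=CLOSED
  event#9 t=22ms outcome=S: state=CLOSED
  event#10 t=26ms outcome=F: state=CLOSED
  event#11 t=27ms outcome=S: state=CLOSED
  event#12 t=28ms outcome=F: state=CLOSED
  event#13 t=31ms outcome=F: state=OPEN

Answer: CCOOOCCCCCCCO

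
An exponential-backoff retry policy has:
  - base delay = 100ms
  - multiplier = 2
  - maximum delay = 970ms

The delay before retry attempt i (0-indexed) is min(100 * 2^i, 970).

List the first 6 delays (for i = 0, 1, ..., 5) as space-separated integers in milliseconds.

Answer: 100 200 400 800 970 970

Derivation:
Computing each delay:
  i=0: min(100*2^0, 970) = 100
  i=1: min(100*2^1, 970) = 200
  i=2: min(100*2^2, 970) = 400
  i=3: min(100*2^3, 970) = 800
  i=4: min(100*2^4, 970) = 970
  i=5: min(100*2^5, 970) = 970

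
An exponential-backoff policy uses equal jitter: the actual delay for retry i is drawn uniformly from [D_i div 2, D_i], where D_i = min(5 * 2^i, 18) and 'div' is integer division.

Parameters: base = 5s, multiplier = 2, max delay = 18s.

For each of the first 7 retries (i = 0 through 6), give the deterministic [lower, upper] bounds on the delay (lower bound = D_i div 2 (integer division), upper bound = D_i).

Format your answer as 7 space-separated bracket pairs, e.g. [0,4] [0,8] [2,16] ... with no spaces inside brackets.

Computing bounds per retry:
  i=0: D_i=min(5*2^0,18)=5, bounds=[2,5]
  i=1: D_i=min(5*2^1,18)=10, bounds=[5,10]
  i=2: D_i=min(5*2^2,18)=18, bounds=[9,18]
  i=3: D_i=min(5*2^3,18)=18, bounds=[9,18]
  i=4: D_i=min(5*2^4,18)=18, bounds=[9,18]
  i=5: D_i=min(5*2^5,18)=18, bounds=[9,18]
  i=6: D_i=min(5*2^6,18)=18, bounds=[9,18]

Answer: [2,5] [5,10] [9,18] [9,18] [9,18] [9,18] [9,18]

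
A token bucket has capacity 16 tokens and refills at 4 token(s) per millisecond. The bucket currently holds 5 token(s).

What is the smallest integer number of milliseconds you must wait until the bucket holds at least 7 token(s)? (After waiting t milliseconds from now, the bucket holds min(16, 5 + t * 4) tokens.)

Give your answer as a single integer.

Need 5 + t * 4 >= 7, so t >= 2/4.
Smallest integer t = ceil(2/4) = 1.

Answer: 1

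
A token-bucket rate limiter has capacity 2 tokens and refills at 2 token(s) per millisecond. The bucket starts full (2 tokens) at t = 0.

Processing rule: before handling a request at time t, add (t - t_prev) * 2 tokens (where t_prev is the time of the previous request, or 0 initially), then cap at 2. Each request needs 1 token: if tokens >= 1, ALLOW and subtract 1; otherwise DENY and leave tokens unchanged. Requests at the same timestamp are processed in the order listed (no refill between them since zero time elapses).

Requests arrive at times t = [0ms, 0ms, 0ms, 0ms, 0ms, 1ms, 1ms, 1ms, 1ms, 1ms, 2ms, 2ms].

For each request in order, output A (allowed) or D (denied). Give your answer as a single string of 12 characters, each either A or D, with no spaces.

Answer: AADDDAADDDAA

Derivation:
Simulating step by step:
  req#1 t=0ms: ALLOW
  req#2 t=0ms: ALLOW
  req#3 t=0ms: DENY
  req#4 t=0ms: DENY
  req#5 t=0ms: DENY
  req#6 t=1ms: ALLOW
  req#7 t=1ms: ALLOW
  req#8 t=1ms: DENY
  req#9 t=1ms: DENY
  req#10 t=1ms: DENY
  req#11 t=2ms: ALLOW
  req#12 t=2ms: ALLOW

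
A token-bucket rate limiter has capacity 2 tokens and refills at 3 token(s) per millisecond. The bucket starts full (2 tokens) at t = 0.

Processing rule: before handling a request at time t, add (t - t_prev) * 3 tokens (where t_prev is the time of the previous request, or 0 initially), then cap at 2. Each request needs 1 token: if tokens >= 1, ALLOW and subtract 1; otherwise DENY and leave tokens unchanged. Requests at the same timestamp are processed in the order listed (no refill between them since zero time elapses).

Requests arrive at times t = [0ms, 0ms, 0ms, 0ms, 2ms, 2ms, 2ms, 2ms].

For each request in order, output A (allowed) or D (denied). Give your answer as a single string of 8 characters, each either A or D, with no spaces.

Simulating step by step:
  req#1 t=0ms: ALLOW
  req#2 t=0ms: ALLOW
  req#3 t=0ms: DENY
  req#4 t=0ms: DENY
  req#5 t=2ms: ALLOW
  req#6 t=2ms: ALLOW
  req#7 t=2ms: DENY
  req#8 t=2ms: DENY

Answer: AADDAADD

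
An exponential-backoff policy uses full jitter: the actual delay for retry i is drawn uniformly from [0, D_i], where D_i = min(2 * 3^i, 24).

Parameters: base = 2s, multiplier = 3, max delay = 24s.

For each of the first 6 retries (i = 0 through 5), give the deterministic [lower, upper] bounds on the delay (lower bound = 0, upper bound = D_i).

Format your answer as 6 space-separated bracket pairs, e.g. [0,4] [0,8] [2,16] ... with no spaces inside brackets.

Computing bounds per retry:
  i=0: D_i=min(2*3^0,24)=2, bounds=[0,2]
  i=1: D_i=min(2*3^1,24)=6, bounds=[0,6]
  i=2: D_i=min(2*3^2,24)=18, bounds=[0,18]
  i=3: D_i=min(2*3^3,24)=24, bounds=[0,24]
  i=4: D_i=min(2*3^4,24)=24, bounds=[0,24]
  i=5: D_i=min(2*3^5,24)=24, bounds=[0,24]

Answer: [0,2] [0,6] [0,18] [0,24] [0,24] [0,24]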